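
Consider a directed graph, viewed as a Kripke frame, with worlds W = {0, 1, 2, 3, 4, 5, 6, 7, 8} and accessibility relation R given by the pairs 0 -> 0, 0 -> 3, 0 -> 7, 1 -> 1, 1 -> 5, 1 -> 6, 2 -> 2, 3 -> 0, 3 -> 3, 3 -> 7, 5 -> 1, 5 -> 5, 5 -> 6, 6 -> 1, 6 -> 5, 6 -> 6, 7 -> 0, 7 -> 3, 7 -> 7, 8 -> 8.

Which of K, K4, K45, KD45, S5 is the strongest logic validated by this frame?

K45

Transitive (axiom 4): yes — every two-step R-path is closed by a direct edge.
Euclidean (axiom 5): yes — any two successors of a common world are R-related.
Serial (axiom D): no — 4 has no R-successor.
Reflexive (axiom T): no — 4 is not related to itself.
So F validates K, K4, K45; KD45 would additionally require R to be serial. The strongest is K45.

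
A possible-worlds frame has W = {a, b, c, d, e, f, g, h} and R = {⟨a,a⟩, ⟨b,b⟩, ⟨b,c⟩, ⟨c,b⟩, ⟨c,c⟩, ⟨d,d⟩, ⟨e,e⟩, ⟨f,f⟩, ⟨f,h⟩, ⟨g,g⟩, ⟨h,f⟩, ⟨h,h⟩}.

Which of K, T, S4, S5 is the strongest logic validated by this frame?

Reflexive (axiom T): yes — every world is R-related to itself.
Transitive (axiom 4): yes — every two-step R-path is closed by a direct edge.
Euclidean (axiom 5): yes — any two successors of a common world are R-related.
So F validates K, T, S4, S5. The strongest is S5.

S5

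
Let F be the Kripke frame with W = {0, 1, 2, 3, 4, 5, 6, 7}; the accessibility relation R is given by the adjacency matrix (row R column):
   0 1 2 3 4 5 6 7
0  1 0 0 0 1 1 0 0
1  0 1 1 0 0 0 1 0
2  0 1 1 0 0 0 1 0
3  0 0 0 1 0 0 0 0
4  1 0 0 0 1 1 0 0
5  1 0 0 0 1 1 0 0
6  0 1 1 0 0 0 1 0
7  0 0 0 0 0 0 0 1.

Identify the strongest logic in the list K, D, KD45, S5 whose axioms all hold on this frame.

Serial (axiom D): yes — every world has a successor (e.g. 0 R 0).
Euclidean (axiom 5): yes — any two successors of a common world are R-related.
Transitive (axiom 4): yes — every two-step R-path is closed by a direct edge.
Reflexive (axiom T): yes — every world is R-related to itself.
So F validates K, D, KD45, S5. The strongest is S5.

S5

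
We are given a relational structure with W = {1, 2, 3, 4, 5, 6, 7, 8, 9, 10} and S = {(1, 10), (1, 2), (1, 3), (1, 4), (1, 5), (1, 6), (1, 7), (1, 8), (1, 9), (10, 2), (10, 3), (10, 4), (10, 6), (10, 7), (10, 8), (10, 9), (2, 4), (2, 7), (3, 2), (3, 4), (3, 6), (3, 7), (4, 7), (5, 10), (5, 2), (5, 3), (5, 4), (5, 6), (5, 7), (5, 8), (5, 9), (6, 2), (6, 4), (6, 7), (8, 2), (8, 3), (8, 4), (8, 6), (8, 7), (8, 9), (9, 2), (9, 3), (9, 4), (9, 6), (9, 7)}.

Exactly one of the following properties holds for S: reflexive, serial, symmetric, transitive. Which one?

Reflexive: no — 1 is not related to itself.
Serial: no — 7 has no S-successor.
Symmetric: no — 1 S 10 but not 10 S 1.
Transitive: yes — every two-step S-path is closed by a direct edge.
Only transitive holds.

transitive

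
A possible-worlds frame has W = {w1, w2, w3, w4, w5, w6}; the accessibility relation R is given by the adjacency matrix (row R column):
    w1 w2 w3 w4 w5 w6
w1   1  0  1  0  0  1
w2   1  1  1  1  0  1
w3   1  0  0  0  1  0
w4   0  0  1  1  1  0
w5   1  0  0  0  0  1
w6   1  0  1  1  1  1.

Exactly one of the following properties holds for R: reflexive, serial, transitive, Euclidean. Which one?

serial

Reflexive: no — w3 is not related to itself.
Serial: yes — every world has a successor (e.g. w1 R w1).
Transitive: no — w1 R w3 and w3 R w5, but not w1 R w5.
Euclidean: no — w1 R w3 and w1 R w6, but not w3 R w6.
Only serial holds.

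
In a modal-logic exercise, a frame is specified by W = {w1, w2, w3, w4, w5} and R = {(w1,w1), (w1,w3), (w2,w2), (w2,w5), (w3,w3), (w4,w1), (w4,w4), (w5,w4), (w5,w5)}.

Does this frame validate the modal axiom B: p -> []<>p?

No

The schema B characterises exactly the symmetric frames.
Symmetric: no — w1 R w3 but not w3 R w1.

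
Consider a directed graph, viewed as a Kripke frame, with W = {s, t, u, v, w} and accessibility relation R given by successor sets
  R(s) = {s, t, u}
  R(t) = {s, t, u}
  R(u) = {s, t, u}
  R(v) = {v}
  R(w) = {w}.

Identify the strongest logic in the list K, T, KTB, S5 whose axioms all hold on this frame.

S5

Reflexive (axiom T): yes — every world is R-related to itself.
Symmetric (axiom B): yes — every pair in R has its reverse in R.
Euclidean (axiom 5): yes — any two successors of a common world are R-related.
So F validates K, T, KTB, S5. The strongest is S5.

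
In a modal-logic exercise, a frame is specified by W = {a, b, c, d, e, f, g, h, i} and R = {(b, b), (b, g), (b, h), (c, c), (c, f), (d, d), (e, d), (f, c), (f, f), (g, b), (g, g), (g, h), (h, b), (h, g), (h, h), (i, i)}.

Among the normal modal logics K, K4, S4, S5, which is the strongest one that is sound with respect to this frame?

Transitive (axiom 4): yes — every two-step R-path is closed by a direct edge.
Reflexive (axiom T): no — a is not related to itself.
Euclidean (axiom 5): yes — any two successors of a common world are R-related.
So F validates K, K4; S4 would additionally require R to be reflexive. The strongest is K4.

K4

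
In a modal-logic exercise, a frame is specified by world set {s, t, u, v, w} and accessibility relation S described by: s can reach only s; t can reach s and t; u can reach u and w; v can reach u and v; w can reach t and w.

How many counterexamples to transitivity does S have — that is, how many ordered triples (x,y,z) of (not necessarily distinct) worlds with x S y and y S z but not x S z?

3

Enumerating: (u,w,t), (v,u,w), (w,t,s).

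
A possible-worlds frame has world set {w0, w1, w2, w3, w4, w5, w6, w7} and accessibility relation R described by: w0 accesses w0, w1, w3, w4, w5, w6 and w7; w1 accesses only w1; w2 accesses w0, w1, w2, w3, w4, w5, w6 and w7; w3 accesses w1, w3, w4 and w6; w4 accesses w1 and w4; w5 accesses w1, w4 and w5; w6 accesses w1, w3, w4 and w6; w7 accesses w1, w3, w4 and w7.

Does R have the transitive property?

No

Transitive: no — w7 R w3 and w3 R w6, but not w7 R w6.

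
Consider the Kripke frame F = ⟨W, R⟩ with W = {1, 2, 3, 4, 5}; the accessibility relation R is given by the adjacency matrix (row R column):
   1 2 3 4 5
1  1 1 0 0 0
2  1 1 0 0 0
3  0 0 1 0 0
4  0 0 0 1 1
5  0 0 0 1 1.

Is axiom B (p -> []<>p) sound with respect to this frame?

The schema B characterises exactly the symmetric frames.
Symmetric: yes — every pair in R has its reverse in R.

Yes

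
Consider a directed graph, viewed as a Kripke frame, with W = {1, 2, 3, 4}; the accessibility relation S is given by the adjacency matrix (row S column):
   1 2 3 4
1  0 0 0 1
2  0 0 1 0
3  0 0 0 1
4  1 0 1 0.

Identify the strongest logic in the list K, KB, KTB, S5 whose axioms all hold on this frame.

K

Symmetric (axiom B): no — 2 S 3 but not 3 S 2.
Reflexive (axiom T): no — 1 is not related to itself.
Euclidean (axiom 5): no — 4 S 1 and 4 S 3, but not 1 S 3.
So F validates K; KB would additionally require S to be symmetric. The strongest is K.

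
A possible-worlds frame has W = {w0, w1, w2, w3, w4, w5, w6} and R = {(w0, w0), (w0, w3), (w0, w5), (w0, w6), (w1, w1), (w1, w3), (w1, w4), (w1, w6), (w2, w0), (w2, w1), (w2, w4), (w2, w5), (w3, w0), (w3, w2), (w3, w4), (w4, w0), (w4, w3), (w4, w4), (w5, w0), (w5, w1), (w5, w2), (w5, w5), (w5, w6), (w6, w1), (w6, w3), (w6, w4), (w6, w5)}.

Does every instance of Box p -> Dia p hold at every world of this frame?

Axiom D corresponds to the accessibility relation being serial.
Serial: yes — every world has a successor (e.g. w0 R w0).

Yes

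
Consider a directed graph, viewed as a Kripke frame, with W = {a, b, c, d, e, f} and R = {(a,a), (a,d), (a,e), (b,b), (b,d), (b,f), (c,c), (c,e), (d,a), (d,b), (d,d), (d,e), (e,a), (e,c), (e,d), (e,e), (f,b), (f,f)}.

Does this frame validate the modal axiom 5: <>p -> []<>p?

No

Axiom 5 corresponds to the accessibility relation being Euclidean.
Euclidean: no — b R d and b R f, but not d R f.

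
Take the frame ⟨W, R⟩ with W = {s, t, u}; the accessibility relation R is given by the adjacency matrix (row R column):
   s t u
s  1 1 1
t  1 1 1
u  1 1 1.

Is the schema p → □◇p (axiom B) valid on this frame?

By correspondence theory, B is valid on a frame iff R is symmetric.
Symmetric: yes — every pair in R has its reverse in R.

Yes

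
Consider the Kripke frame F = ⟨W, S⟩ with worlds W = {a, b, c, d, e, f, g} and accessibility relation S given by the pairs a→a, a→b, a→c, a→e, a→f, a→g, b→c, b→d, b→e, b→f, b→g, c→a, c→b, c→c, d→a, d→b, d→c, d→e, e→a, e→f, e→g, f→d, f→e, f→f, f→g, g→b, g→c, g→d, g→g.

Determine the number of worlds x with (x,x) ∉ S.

3

Enumerating: b, d, e.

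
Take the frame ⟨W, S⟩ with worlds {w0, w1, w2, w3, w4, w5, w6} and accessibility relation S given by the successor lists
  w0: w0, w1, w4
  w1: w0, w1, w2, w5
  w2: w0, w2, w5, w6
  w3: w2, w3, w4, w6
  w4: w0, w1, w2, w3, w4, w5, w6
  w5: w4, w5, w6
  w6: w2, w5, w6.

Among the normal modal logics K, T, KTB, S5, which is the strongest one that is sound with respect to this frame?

Reflexive (axiom T): yes — every world is S-related to itself.
Symmetric (axiom B): no — w1 S w2 but not w2 S w1.
Euclidean (axiom 5): no — w0 S w1 and w0 S w4, but not w1 S w4.
So F validates K, T; KTB would additionally require S to be symmetric. The strongest is T.

T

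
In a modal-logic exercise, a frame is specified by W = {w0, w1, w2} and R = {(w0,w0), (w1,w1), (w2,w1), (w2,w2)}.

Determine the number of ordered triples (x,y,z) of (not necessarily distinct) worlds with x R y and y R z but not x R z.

0

R is transitive; there are no such tuples.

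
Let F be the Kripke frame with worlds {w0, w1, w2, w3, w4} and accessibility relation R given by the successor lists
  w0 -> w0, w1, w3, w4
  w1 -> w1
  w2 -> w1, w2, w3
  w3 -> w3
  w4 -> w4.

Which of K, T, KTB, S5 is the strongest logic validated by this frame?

Reflexive (axiom T): yes — every world is R-related to itself.
Symmetric (axiom B): no — w0 R w1 but not w1 R w0.
Euclidean (axiom 5): no — w0 R w1 and w0 R w3, but not w1 R w3.
So F validates K, T; KTB would additionally require R to be symmetric. The strongest is T.

T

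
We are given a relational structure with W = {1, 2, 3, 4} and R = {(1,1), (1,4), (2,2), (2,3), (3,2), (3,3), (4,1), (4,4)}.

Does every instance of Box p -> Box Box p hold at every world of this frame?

The schema 4 characterises exactly the transitive frames.
Transitive: yes — every two-step R-path is closed by a direct edge.

Yes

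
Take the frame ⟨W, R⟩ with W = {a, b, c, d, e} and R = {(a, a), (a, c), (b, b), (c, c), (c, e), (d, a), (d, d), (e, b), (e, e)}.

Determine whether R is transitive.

No

Transitive: no — a R c and c R e, but not a R e.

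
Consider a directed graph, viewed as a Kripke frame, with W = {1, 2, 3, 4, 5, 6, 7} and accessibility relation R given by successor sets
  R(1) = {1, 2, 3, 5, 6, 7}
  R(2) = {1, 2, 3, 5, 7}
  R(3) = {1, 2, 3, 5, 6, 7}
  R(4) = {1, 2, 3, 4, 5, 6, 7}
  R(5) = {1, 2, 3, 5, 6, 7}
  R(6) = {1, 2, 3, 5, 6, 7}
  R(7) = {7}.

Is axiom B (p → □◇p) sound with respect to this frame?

No

By correspondence theory, B is valid on a frame iff R is symmetric.
Symmetric: no — 1 R 7 but not 7 R 1.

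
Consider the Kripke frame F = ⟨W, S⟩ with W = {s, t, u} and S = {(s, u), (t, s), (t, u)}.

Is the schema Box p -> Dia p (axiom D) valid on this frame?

No

By correspondence theory, D is valid on a frame iff S is serial.
Serial: no — u has no S-successor.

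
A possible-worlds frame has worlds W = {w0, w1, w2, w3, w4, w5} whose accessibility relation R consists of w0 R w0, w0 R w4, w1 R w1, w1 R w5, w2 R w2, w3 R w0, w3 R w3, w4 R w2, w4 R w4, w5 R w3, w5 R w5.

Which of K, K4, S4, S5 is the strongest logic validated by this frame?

Transitive (axiom 4): no — w0 R w4 and w4 R w2, but not w0 R w2.
Reflexive (axiom T): yes — every world is R-related to itself.
Euclidean (axiom 5): no — w0 R w4 and w0 R w0, but not w4 R w0.
So F validates K; K4 would additionally require R to be transitive. The strongest is K.

K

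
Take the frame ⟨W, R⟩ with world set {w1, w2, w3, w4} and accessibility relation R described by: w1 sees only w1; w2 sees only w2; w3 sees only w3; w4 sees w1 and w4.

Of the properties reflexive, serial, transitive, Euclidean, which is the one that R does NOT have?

Euclidean

Reflexive: yes — every world is R-related to itself.
Serial: yes — every world has a successor (e.g. w1 R w1).
Transitive: yes — every two-step R-path is closed by a direct edge.
Euclidean: no — w4 R w1 and w4 R w4, but not w1 R w4.
Only Euclidean fails.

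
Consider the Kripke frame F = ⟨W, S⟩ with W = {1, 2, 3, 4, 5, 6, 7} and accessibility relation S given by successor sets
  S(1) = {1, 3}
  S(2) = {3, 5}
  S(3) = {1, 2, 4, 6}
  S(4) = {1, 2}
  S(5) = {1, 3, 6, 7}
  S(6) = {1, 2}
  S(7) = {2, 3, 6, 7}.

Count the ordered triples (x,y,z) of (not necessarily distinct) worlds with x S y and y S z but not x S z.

Enumerating: (1,3,2), (1,3,4), (1,3,6), (2,3,1), (2,3,2), (2,3,4), (2,3,6), (2,5,1), (2,5,6), (2,5,7), (3,1,3), (3,2,3), … and 15 more.
Total: 27.

27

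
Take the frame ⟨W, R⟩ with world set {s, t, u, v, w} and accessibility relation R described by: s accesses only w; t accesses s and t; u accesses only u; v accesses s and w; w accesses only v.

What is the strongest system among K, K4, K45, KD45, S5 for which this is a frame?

K

Transitive (axiom 4): no — s R w and w R v, but not s R v.
Euclidean (axiom 5): no — v R w and v R s, but not w R s.
Serial (axiom D): yes — every world has a successor (e.g. s R w).
Reflexive (axiom T): no — s is not related to itself.
So F validates K; K4 would additionally require R to be transitive. The strongest is K.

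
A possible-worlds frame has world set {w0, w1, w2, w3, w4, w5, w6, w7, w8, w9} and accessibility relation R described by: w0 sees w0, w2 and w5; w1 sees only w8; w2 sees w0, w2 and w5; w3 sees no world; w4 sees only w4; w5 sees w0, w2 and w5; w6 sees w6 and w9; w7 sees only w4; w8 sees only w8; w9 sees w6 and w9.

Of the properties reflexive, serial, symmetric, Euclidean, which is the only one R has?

Euclidean

Reflexive: no — w1 is not related to itself.
Serial: no — w3 has no R-successor.
Symmetric: no — w1 R w8 but not w8 R w1.
Euclidean: yes — any two successors of a common world are R-related.
Only Euclidean holds.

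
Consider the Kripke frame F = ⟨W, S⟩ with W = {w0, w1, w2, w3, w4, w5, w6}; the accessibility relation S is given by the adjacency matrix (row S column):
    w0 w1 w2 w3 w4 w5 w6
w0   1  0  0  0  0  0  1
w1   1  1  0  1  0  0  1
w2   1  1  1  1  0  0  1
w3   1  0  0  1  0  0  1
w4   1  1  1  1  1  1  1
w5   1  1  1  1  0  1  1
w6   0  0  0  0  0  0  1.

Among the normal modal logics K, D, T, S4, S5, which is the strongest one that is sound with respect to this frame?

S4

Serial (axiom D): yes — every world has a successor (e.g. w0 S w0).
Reflexive (axiom T): yes — every world is S-related to itself.
Transitive (axiom 4): yes — every two-step S-path is closed by a direct edge.
Euclidean (axiom 5): no — w1 S w0 and w1 S w3, but not w0 S w3.
So F validates K, D, T, S4; S5 would additionally require S to be Euclidean. The strongest is S4.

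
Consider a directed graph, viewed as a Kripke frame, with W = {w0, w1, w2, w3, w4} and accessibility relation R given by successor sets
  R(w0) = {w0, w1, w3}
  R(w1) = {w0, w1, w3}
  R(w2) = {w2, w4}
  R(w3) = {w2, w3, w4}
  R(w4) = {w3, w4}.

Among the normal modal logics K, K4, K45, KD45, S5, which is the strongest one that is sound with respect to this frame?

K

Transitive (axiom 4): no — w0 R w3 and w3 R w2, but not w0 R w2.
Euclidean (axiom 5): no — w0 R w3 and w0 R w1, but not w3 R w1.
Serial (axiom D): yes — every world has a successor (e.g. w0 R w0).
Reflexive (axiom T): yes — every world is R-related to itself.
So F validates K; K4 would additionally require R to be transitive. The strongest is K.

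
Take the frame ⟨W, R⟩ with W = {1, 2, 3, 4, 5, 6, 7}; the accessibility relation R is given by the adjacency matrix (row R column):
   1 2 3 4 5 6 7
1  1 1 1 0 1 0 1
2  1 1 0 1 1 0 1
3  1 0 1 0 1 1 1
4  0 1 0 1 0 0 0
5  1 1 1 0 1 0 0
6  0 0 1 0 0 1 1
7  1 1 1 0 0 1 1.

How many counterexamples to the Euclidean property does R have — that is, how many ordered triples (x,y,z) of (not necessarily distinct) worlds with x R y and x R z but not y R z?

26

Enumerating: (1,2,3), (1,3,2), (1,5,7), (1,7,5), (2,1,4), (2,4,1), (2,4,5), (2,4,7), (2,5,4), (2,5,7), (2,7,4), (2,7,5), … and 14 more.
Total: 26.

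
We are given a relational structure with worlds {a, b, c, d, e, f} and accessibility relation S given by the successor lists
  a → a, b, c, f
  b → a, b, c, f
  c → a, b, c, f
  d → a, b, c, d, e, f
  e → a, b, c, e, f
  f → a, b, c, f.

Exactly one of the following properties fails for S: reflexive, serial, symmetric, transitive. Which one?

Reflexive: yes — every world is S-related to itself.
Serial: yes — every world has a successor (e.g. a S a).
Symmetric: no — d S a but not a S d.
Transitive: yes — every two-step S-path is closed by a direct edge.
Only symmetric fails.

symmetric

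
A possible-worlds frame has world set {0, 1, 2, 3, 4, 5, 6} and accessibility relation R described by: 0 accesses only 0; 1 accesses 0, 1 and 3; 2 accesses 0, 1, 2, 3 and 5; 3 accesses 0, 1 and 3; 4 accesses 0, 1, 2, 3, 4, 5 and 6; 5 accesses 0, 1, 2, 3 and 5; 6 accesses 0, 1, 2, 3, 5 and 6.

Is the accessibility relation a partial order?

Reflexive: yes — every world is R-related to itself.
Transitive: yes — every two-step R-path is closed by a direct edge.
Antisymmetric: no — 1 R 3 and 3 R 1 with 1 ≠ 3.
So R is not a partial order.

No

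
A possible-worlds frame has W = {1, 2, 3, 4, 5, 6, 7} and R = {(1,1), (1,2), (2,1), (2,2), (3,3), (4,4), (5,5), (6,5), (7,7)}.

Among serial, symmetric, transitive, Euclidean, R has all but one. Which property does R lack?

symmetric

Serial: yes — every world has a successor (e.g. 1 R 1).
Symmetric: no — 6 R 5 but not 5 R 6.
Transitive: yes — every two-step R-path is closed by a direct edge.
Euclidean: yes — any two successors of a common world are R-related.
Only symmetric fails.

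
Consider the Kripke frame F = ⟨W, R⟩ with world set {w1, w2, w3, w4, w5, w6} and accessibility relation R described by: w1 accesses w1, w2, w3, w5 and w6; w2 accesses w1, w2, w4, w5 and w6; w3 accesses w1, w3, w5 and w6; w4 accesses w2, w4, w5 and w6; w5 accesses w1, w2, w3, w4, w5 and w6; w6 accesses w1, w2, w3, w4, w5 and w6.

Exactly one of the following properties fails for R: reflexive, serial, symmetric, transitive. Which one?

transitive

Reflexive: yes — every world is R-related to itself.
Serial: yes — every world has a successor (e.g. w1 R w1).
Symmetric: yes — every pair in R has its reverse in R.
Transitive: no — w1 R w2 and w2 R w4, but not w1 R w4.
Only transitive fails.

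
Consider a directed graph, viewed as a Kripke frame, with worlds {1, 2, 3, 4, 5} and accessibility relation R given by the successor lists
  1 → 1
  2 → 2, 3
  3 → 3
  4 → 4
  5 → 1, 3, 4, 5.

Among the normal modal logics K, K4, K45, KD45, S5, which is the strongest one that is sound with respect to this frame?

K4

Transitive (axiom 4): yes — every two-step R-path is closed by a direct edge.
Euclidean (axiom 5): no — 5 R 1 and 5 R 3, but not 1 R 3.
Serial (axiom D): yes — every world has a successor (e.g. 1 R 1).
Reflexive (axiom T): yes — every world is R-related to itself.
So F validates K, K4; K45 would additionally require R to be Euclidean. The strongest is K4.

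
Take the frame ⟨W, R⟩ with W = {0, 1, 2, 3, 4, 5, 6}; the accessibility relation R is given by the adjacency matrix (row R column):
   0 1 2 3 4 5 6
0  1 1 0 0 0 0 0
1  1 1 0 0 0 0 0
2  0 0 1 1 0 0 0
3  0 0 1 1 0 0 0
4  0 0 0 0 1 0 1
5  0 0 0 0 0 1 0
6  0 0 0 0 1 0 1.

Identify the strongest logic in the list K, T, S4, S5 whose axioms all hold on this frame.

S5

Reflexive (axiom T): yes — every world is R-related to itself.
Transitive (axiom 4): yes — every two-step R-path is closed by a direct edge.
Euclidean (axiom 5): yes — any two successors of a common world are R-related.
So F validates K, T, S4, S5. The strongest is S5.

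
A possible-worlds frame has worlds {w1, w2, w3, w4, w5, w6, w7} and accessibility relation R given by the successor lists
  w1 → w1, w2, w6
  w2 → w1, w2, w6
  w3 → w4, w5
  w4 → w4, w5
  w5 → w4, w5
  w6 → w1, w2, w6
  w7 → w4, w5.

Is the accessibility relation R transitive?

Yes

Transitive: yes — every two-step R-path is closed by a direct edge.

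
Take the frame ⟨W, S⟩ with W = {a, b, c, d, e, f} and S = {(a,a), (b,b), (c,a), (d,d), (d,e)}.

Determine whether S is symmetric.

No

Symmetric: no — c S a but not a S c.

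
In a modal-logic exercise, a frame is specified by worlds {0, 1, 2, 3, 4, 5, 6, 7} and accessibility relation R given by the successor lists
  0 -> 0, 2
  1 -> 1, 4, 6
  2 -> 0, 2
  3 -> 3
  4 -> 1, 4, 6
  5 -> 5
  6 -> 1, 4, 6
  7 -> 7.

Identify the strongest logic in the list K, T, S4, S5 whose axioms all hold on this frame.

S5

Reflexive (axiom T): yes — every world is R-related to itself.
Transitive (axiom 4): yes — every two-step R-path is closed by a direct edge.
Euclidean (axiom 5): yes — any two successors of a common world are R-related.
So F validates K, T, S4, S5. The strongest is S5.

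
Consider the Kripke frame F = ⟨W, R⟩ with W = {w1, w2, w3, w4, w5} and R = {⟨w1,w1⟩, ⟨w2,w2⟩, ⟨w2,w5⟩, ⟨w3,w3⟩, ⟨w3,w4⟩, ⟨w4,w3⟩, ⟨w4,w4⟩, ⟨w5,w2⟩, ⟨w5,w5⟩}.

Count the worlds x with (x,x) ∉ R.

R is reflexive; there are no such worlds.

0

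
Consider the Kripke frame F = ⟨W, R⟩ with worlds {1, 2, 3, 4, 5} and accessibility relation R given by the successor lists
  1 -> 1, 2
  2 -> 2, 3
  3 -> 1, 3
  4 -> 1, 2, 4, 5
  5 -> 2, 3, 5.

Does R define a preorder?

Reflexive: yes — every world is R-related to itself.
Transitive: no — 1 R 2 and 2 R 3, but not 1 R 3.
So R is not a preorder.

No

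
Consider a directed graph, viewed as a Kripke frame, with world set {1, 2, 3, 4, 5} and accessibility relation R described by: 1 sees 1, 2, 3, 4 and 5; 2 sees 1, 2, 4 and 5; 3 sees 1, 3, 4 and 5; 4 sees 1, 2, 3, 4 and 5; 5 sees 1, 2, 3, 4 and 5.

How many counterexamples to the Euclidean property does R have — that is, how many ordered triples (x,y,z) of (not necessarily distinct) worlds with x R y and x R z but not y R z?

6

Enumerating: (1,2,3), (1,3,2), (4,2,3), (4,3,2), (5,2,3), (5,3,2).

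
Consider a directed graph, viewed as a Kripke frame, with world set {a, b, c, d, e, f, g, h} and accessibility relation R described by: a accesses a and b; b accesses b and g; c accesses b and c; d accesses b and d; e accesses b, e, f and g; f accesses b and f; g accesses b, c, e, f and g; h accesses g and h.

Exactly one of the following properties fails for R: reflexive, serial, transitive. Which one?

transitive

Reflexive: yes — every world is R-related to itself.
Serial: yes — every world has a successor (e.g. a R a).
Transitive: no — a R b and b R g, but not a R g.
Only transitive fails.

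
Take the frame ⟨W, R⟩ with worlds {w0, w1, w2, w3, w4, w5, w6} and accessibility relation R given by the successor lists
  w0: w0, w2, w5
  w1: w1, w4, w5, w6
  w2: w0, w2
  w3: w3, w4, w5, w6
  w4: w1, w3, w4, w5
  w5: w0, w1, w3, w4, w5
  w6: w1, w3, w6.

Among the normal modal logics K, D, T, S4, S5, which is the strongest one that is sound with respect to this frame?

T

Serial (axiom D): yes — every world has a successor (e.g. w0 R w0).
Reflexive (axiom T): yes — every world is R-related to itself.
Transitive (axiom 4): no — w0 R w5 and w5 R w1, but not w0 R w1.
Euclidean (axiom 5): no — w0 R w2 and w0 R w5, but not w2 R w5.
So F validates K, D, T; S4 would additionally require R to be transitive. The strongest is T.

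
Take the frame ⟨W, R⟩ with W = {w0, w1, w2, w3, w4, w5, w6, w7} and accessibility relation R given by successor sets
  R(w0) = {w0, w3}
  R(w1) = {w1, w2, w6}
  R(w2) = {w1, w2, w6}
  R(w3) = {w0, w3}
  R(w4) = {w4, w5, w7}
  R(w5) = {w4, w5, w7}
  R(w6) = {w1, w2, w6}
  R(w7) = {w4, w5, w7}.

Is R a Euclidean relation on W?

Euclidean: yes — any two successors of a common world are R-related.

Yes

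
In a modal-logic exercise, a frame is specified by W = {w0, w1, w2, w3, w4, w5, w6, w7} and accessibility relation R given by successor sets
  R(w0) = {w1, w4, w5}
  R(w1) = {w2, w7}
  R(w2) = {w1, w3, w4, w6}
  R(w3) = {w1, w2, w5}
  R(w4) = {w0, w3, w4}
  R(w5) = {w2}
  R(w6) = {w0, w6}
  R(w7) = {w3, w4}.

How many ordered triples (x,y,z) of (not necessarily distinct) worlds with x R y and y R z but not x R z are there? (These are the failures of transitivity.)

37

Enumerating: (w0,w1,w2), (w0,w1,w7), (w0,w4,w0), (w0,w4,w3), (w0,w5,w2), (w1,w2,w1), (w1,w2,w3), (w1,w2,w4), (w1,w2,w6), (w1,w7,w3), (w1,w7,w4), (w2,w1,w2), … and 25 more.
Total: 37.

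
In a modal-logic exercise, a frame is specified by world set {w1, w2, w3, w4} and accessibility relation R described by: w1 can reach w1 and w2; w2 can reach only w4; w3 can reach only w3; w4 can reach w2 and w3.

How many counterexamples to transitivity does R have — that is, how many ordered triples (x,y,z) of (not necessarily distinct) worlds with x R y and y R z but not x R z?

Enumerating: (w1,w2,w4), (w2,w4,w2), (w2,w4,w3), (w4,w2,w4).

4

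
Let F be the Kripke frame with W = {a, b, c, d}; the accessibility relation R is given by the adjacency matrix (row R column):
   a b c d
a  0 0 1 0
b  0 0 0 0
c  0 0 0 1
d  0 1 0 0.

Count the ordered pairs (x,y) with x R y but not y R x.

Enumerating: (a,c), (c,d), (d,b).

3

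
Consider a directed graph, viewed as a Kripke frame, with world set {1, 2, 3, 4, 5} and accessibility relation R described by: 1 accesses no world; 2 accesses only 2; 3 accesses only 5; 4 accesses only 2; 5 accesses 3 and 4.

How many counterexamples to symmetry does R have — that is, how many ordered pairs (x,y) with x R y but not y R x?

Enumerating: (4,2), (5,4).

2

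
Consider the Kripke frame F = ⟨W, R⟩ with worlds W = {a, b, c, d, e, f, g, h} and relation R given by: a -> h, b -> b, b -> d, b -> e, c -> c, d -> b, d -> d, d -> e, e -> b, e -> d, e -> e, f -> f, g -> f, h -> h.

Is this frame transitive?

Transitive: yes — every two-step R-path is closed by a direct edge.

Yes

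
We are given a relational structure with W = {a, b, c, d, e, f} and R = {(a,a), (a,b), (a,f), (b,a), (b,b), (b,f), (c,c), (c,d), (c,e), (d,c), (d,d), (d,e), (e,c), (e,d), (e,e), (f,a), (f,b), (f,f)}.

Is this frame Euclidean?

Yes

Euclidean: yes — any two successors of a common world are R-related.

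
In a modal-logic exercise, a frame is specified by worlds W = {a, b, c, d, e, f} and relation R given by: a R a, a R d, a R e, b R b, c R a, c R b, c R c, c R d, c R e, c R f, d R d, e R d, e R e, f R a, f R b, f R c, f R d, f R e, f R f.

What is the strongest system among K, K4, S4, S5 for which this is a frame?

Transitive (axiom 4): yes — every two-step R-path is closed by a direct edge.
Reflexive (axiom T): yes — every world is R-related to itself.
Euclidean (axiom 5): no — a R d and a R e, but not d R e.
So F validates K, K4, S4; S5 would additionally require R to be Euclidean. The strongest is S4.

S4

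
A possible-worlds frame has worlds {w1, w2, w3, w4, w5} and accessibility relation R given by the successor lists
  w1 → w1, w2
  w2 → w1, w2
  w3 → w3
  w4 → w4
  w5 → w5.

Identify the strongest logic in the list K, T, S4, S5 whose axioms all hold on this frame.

Reflexive (axiom T): yes — every world is R-related to itself.
Transitive (axiom 4): yes — every two-step R-path is closed by a direct edge.
Euclidean (axiom 5): yes — any two successors of a common world are R-related.
So F validates K, T, S4, S5. The strongest is S5.

S5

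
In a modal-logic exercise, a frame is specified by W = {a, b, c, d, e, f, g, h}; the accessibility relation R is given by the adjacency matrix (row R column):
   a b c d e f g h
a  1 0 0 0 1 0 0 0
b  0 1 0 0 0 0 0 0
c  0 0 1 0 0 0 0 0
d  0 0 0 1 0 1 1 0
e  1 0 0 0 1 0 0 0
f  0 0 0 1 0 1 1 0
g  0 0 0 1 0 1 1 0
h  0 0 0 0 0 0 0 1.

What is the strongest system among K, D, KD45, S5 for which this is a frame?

Serial (axiom D): yes — every world has a successor (e.g. a R a).
Euclidean (axiom 5): yes — any two successors of a common world are R-related.
Transitive (axiom 4): yes — every two-step R-path is closed by a direct edge.
Reflexive (axiom T): yes — every world is R-related to itself.
So F validates K, D, KD45, S5. The strongest is S5.

S5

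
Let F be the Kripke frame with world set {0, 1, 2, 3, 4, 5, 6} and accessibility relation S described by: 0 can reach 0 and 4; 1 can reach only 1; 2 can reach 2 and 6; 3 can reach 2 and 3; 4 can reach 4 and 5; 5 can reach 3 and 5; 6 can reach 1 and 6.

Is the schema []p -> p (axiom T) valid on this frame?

Axiom T corresponds to the accessibility relation being reflexive.
Reflexive: yes — every world is S-related to itself.

Yes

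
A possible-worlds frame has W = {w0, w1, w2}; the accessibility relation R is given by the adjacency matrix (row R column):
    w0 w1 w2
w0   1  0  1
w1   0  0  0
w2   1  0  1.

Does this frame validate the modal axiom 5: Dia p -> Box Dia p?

The schema 5 characterises exactly the Euclidean frames.
Euclidean: yes — any two successors of a common world are R-related.

Yes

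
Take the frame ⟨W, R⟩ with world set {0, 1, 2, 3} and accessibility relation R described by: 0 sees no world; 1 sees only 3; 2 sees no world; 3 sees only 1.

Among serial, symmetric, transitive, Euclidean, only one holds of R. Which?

Serial: no — 0 has no R-successor.
Symmetric: yes — every pair in R has its reverse in R.
Transitive: no — 1 R 3 and 3 R 1, but not 1 R 1.
Euclidean: no — 1 R 3 and 1 R 3, but not 3 R 3.
Only symmetric holds.

symmetric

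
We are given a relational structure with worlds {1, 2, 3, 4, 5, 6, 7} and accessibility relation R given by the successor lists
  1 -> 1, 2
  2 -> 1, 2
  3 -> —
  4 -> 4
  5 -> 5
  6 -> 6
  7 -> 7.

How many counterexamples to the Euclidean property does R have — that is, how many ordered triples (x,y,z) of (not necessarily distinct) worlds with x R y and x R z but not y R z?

R is Euclidean; there are no such tuples.

0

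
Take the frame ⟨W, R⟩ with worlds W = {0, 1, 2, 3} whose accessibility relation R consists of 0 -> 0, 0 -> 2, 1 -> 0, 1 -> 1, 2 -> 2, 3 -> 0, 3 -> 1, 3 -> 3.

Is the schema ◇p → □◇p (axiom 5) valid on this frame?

Axiom 5 corresponds to the accessibility relation being Euclidean.
Euclidean: no — 3 R 0 and 3 R 1, but not 0 R 1.

No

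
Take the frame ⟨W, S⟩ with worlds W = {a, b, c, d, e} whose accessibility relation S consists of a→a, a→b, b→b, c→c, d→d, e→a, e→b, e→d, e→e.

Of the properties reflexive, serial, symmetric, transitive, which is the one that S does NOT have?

Reflexive: yes — every world is S-related to itself.
Serial: yes — every world has a successor (e.g. a S a).
Symmetric: no — a S b but not b S a.
Transitive: yes — every two-step S-path is closed by a direct edge.
Only symmetric fails.

symmetric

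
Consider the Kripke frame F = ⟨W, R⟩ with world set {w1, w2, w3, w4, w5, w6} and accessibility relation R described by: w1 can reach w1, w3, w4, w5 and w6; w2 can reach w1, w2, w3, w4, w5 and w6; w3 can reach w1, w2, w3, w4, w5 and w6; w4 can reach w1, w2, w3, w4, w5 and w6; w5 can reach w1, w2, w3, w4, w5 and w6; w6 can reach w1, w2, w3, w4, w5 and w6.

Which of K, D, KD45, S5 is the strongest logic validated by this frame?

D

Serial (axiom D): yes — every world has a successor (e.g. w1 R w1).
Euclidean (axiom 5): no — w3 R w1 and w3 R w2, but not w1 R w2.
Transitive (axiom 4): no — w1 R w3 and w3 R w2, but not w1 R w2.
Reflexive (axiom T): yes — every world is R-related to itself.
So F validates K, D; KD45 would additionally require R to be Euclidean and transitive. The strongest is D.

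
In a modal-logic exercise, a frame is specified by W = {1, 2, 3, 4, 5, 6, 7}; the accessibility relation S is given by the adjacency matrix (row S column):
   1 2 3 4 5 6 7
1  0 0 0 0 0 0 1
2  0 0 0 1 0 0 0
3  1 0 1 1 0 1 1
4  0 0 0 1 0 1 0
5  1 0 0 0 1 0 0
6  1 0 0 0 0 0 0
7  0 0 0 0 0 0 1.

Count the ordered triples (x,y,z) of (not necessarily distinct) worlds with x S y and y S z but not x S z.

4

Enumerating: (2,4,6), (4,6,1), (5,1,7), (6,1,7).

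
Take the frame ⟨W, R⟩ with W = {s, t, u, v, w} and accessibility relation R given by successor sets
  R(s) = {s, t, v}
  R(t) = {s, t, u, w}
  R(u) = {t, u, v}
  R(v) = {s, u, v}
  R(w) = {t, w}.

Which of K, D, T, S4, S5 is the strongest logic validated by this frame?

T

Serial (axiom D): yes — every world has a successor (e.g. s R s).
Reflexive (axiom T): yes — every world is R-related to itself.
Transitive (axiom 4): no — s R t and t R u, but not s R u.
Euclidean (axiom 5): no — s R t and s R v, but not t R v.
So F validates K, D, T; S4 would additionally require R to be transitive. The strongest is T.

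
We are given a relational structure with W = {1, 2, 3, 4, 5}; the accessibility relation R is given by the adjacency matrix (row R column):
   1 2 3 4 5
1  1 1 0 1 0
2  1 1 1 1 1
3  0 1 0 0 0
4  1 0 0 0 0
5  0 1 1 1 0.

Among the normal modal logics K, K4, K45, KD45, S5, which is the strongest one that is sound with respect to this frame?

K

Transitive (axiom 4): no — 1 R 2 and 2 R 3, but not 1 R 3.
Euclidean (axiom 5): no — 1 R 4 and 1 R 2, but not 4 R 2.
Serial (axiom D): yes — every world has a successor (e.g. 1 R 1).
Reflexive (axiom T): no — 3 is not related to itself.
So F validates K; K4 would additionally require R to be transitive. The strongest is K.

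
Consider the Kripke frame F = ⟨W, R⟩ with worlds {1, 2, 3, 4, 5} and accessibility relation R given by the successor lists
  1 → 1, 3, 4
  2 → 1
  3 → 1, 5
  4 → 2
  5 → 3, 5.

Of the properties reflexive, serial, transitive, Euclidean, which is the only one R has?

serial

Reflexive: no — 2 is not related to itself.
Serial: yes — every world has a successor (e.g. 1 R 1).
Transitive: no — 1 R 3 and 3 R 5, but not 1 R 5.
Euclidean: no — 1 R 3 and 1 R 4, but not 3 R 4.
Only serial holds.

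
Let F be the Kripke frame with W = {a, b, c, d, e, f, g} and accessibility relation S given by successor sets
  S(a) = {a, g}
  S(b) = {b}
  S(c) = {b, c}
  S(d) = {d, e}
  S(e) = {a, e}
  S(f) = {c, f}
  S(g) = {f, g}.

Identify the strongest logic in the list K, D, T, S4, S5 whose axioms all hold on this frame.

Serial (axiom D): yes — every world has a successor (e.g. a S a).
Reflexive (axiom T): yes — every world is S-related to itself.
Transitive (axiom 4): no — a S g and g S f, but not a S f.
Euclidean (axiom 5): no — a S g and a S a, but not g S a.
So F validates K, D, T; S4 would additionally require S to be transitive. The strongest is T.

T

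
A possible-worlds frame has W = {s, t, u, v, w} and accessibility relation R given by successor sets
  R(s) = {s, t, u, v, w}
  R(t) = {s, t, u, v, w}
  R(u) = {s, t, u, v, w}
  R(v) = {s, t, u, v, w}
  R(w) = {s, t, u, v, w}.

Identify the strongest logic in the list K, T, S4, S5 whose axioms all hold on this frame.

Reflexive (axiom T): yes — every world is R-related to itself.
Transitive (axiom 4): yes — every two-step R-path is closed by a direct edge.
Euclidean (axiom 5): yes — any two successors of a common world are R-related.
So F validates K, T, S4, S5. The strongest is S5.

S5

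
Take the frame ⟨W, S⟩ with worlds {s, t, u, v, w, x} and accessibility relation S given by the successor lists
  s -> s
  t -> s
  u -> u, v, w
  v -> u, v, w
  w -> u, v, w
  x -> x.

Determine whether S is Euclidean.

Yes

Euclidean: yes — any two successors of a common world are S-related.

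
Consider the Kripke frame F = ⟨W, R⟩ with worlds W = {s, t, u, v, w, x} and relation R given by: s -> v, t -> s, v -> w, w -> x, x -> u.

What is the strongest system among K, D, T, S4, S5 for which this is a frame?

Serial (axiom D): no — u has no R-successor.
Reflexive (axiom T): no — s is not related to itself.
Transitive (axiom 4): no — s R v and v R w, but not s R w.
Euclidean (axiom 5): no — s R v and s R v, but not v R v.
So F validates K; D would additionally require R to be serial. The strongest is K.

K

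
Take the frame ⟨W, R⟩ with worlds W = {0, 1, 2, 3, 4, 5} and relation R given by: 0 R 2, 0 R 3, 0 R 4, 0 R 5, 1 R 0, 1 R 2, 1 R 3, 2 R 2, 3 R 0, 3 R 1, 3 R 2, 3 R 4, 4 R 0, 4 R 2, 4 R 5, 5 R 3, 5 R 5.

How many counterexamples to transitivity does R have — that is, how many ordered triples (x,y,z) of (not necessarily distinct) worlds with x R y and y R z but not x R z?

18

Enumerating: (0,3,0), (0,3,1), (0,4,0), (1,0,4), (1,0,5), (1,3,1), (1,3,4), (3,0,3), (3,0,5), (3,1,3), (3,4,5), (4,0,3), (4,0,4), (4,5,3), (5,3,0), (5,3,1), (5,3,2), (5,3,4).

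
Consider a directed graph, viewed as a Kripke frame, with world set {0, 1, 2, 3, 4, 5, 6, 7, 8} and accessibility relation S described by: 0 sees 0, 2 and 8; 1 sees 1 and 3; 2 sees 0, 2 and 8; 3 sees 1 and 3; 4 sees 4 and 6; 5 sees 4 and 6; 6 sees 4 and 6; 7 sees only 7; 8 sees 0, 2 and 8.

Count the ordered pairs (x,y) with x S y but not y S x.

2

Enumerating: (5,4), (5,6).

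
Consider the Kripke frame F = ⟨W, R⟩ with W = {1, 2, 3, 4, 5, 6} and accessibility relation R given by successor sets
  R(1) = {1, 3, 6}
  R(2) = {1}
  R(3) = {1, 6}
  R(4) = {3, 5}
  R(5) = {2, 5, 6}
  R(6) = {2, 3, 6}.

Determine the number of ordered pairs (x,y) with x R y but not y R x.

7

Enumerating: (1,6), (2,1), (4,3), (4,5), (5,2), (5,6), (6,2).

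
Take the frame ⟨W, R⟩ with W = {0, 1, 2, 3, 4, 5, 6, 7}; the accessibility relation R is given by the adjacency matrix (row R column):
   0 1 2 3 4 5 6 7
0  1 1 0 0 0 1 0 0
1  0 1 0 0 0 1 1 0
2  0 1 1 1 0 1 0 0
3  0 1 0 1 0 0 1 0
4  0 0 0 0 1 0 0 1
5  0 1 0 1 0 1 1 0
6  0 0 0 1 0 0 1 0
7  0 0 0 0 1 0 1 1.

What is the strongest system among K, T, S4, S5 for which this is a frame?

Reflexive (axiom T): yes — every world is R-related to itself.
Transitive (axiom 4): no — 0 R 1 and 1 R 6, but not 0 R 6.
Euclidean (axiom 5): no — 1 R 6 and 1 R 5, but not 6 R 5.
So F validates K, T; S4 would additionally require R to be transitive. The strongest is T.

T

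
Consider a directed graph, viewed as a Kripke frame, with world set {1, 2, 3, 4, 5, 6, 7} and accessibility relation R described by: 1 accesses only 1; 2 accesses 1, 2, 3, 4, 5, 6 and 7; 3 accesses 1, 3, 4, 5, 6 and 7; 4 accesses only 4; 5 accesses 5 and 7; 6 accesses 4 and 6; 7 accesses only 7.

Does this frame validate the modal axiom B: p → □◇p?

The schema B characterises exactly the symmetric frames.
Symmetric: no — 2 R 1 but not 1 R 2.

No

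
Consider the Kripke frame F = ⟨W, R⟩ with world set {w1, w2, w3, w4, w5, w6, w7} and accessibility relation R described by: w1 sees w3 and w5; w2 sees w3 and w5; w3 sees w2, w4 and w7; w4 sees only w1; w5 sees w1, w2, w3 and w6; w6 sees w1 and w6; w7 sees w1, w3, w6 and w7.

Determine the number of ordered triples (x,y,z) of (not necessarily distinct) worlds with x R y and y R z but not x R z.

Enumerating: (w1,w3,w2), (w1,w3,w4), (w1,w3,w7), (w1,w5,w1), (w1,w5,w2), (w1,w5,w6), (w2,w3,w2), (w2,w3,w4), (w2,w3,w7), (w2,w5,w1), (w2,w5,w2), (w2,w5,w6), … and 17 more.
Total: 29.

29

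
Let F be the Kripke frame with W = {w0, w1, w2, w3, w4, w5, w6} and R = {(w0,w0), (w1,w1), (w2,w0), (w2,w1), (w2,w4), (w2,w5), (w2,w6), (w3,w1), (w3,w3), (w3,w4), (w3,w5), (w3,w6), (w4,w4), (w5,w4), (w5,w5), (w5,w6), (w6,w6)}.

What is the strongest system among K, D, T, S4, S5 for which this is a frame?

D

Serial (axiom D): yes — every world has a successor (e.g. w0 R w0).
Reflexive (axiom T): no — w2 is not related to itself.
Transitive (axiom 4): yes — every two-step R-path is closed by a direct edge.
Euclidean (axiom 5): no — w2 R w0 and w2 R w1, but not w0 R w1.
So F validates K, D; T would additionally require R to be reflexive. The strongest is D.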